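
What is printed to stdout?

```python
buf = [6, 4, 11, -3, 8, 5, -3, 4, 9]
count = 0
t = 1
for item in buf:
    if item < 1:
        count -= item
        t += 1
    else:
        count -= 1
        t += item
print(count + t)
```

49

item=6: not <1, count = 0-1 = -1; t=7
item=4: not <1, count = (-1)-1 = -2; t=11
item=11: not <1, count = (-2)-1 = -3; t=22
item=-3: <1, count = (-3)-(-3) = 0; t=23
item=8: not <1, count = 0-1 = -1; t=31
item=5: not <1, count = (-1)-1 = -2; t=36
item=-3: <1, count = (-2)-(-3) = 1; t=37
item=4: not <1, count = 1-1 = 0; t=41
item=9: not <1, count = 0-1 = -1; t=50
count+t = (-1)+50 = 49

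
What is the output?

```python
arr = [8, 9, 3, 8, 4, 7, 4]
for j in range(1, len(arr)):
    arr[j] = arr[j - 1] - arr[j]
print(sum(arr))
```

-75

j=1: arr[1] = 8-9 = -1 → [8, -1, 3, 8, 4, 7, 4]
j=2: arr[2] = (-1)-3 = -4 → [8, -1, -4, 8, 4, 7, 4]
j=3: arr[3] = (-4)-8 = -12 → [8, -1, -4, -12, 4, 7, 4]
j=4: arr[4] = (-12)-4 = -16 → [8, -1, -4, -12, -16, 7, 4]
j=5: arr[5] = (-16)-7 = -23 → [8, -1, -4, -12, -16, -23, 4]
j=6: arr[6] = (-23)-4 = -27 → [8, -1, -4, -12, -16, -23, -27]
sum = -75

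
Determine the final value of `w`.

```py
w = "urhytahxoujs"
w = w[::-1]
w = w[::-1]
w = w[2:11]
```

reverse → 'sjuoxhatyhru'
reverse → 'urhytahxoujs'
slice [2:11] → 'hytahxouj'

'hytahxouj'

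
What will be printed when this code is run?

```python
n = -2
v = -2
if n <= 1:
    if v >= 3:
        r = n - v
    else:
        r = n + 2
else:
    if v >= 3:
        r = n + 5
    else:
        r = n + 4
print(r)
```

n=-2, v=-2
n <= 1 is True; v >= 3 is False
→ r = n + 2 = 0

0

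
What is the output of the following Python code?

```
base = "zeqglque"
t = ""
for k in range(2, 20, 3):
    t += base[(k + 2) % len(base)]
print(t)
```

leqqzg

k=2: add base[4]='l' → 'l'
k=5: add base[7]='e' → 'le'
k=8: add base[2]='q' → 'leq'
k=11: add base[5]='q' → 'leqq'
k=14: add base[0]='z' → 'leqqz'
k=17: add base[3]='g' → 'leqqzg'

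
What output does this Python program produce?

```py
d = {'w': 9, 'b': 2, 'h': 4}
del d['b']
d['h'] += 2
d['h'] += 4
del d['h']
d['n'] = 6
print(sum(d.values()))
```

del 'b' → {'w': 9, 'h': 4}
d['h'] = 4+2 = 6 → {'w': 9, 'h': 6}
d['h'] = 6+4 = 10 → {'w': 9, 'h': 10}
del 'h' → {'w': 9}
d['n'] = 6 → {'w': 9, 'n': 6}
sum of values = 15

15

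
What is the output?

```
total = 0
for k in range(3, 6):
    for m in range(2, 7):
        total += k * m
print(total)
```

240

k=3,m=2: total = 0+6 = 6
k=3,m=3: total = 6+9 = 15
k=3,m=4: total = 15+12 = 27
k=3,m=5: total = 27+15 = 42
k=3,m=6: total = 42+18 = 60
k=4,m=2: total = 60+8 = 68
k=4,m=3: total = 68+12 = 80
k=4,m=4: total = 80+16 = 96
k=4,m=5: total = 96+20 = 116
k=4,m=6: total = 116+24 = 140
k=5,m=2: total = 140+10 = 150
k=5,m=3: total = 150+15 = 165
k=5,m=4: total = 165+20 = 185
k=5,m=5: total = 185+25 = 210
k=5,m=6: total = 210+30 = 240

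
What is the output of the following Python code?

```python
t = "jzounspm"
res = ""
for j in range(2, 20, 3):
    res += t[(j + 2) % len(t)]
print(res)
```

nmosju

j=2: add t[4]='n' → 'n'
j=5: add t[7]='m' → 'nm'
j=8: add t[2]='o' → 'nmo'
j=11: add t[5]='s' → 'nmos'
j=14: add t[0]='j' → 'nmosj'
j=17: add t[3]='u' → 'nmosju'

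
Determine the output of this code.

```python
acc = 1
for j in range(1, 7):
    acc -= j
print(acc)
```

-20

j=1: acc = 1-1 = 0
j=2: acc = 0-2 = -2
j=3: acc = (-2)-3 = -5
j=4: acc = (-5)-4 = -9
j=5: acc = (-9)-5 = -14
j=6: acc = (-14)-6 = -20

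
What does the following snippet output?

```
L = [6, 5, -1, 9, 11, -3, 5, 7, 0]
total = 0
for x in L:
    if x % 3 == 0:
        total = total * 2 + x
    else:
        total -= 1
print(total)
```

54

x=6: %3==0, total = 0*2+6 = 6
x=5: not %3==0, total = 6-1 = 5
x=-1: not %3==0, total = 5-1 = 4
x=9: %3==0, total = 4*2+9 = 17
x=11: not %3==0, total = 17-1 = 16
x=-3: %3==0, total = 16*2+(-3) = 29
x=5: not %3==0, total = 29-1 = 28
x=7: not %3==0, total = 28-1 = 27
x=0: %3==0, total = 27*2+0 = 54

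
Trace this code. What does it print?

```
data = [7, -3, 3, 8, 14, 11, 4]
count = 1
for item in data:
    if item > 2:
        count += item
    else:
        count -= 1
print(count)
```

47

item=7: >2, count = 1+7 = 8
item=-3: not >2, count = 8-1 = 7
item=3: >2, count = 7+3 = 10
item=8: >2, count = 10+8 = 18
item=14: >2, count = 18+14 = 32
item=11: >2, count = 32+11 = 43
item=4: >2, count = 43+4 = 47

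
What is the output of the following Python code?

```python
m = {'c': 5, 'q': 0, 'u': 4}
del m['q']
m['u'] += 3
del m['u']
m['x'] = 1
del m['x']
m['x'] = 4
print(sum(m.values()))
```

9

del 'q' → {'c': 5, 'u': 4}
m['u'] = 4+3 = 7 → {'c': 5, 'u': 7}
del 'u' → {'c': 5}
m['x'] = 1 → {'c': 5, 'x': 1}
del 'x' → {'c': 5}
m['x'] = 4 → {'c': 5, 'x': 4}
sum of values = 9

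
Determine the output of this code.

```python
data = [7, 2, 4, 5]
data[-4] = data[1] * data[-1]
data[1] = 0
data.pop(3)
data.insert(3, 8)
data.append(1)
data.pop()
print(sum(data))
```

22

data[-4] = data[1]*data[-1] = 2*5 = 10 → [10, 2, 4, 5]
data[1] = 0 → [10, 0, 4, 5]
pop(3) removes 5 → [10, 0, 4]
insert 8 at 3 → [10, 0, 4, 8]
append 1 → [10, 0, 4, 8, 1]
pop() removes 1 → [10, 0, 4, 8]
sum = 22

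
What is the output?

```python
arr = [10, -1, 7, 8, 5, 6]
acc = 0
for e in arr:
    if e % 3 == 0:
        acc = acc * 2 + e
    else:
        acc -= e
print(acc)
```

-52

e=10: not %3==0, acc = 0-10 = -10
e=-1: not %3==0, acc = (-10)-(-1) = -9
e=7: not %3==0, acc = (-9)-7 = -16
e=8: not %3==0, acc = (-16)-8 = -24
e=5: not %3==0, acc = (-24)-5 = -29
e=6: %3==0, acc = (-29)*2+6 = -52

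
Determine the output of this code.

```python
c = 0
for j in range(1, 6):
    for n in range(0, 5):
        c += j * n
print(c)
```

150

j=1,n=0: c = 0+0 = 0
j=1,n=1: c = 0+1 = 1
j=1,n=2: c = 1+2 = 3
j=1,n=3: c = 3+3 = 6
j=1,n=4: c = 6+4 = 10
j=2,n=0: c = 10+0 = 10
j=2,n=1: c = 10+2 = 12
j=2,n=2: c = 12+4 = 16
j=2,n=3: c = 16+6 = 22
j=2,n=4: c = 22+8 = 30
j=3,n=0: c = 30+0 = 30
j=3,n=1: c = 30+3 = 33
j=3,n=2: c = 33+6 = 39
j=3,n=3: c = 39+9 = 48
j=3,n=4: c = 48+12 = 60
j=4,n=0: c = 60+0 = 60
j=4,n=1: c = 60+4 = 64
j=4,n=2: c = 64+8 = 72
j=4,n=3: c = 72+12 = 84
j=4,n=4: c = 84+16 = 100
j=5,n=0: c = 100+0 = 100
j=5,n=1: c = 100+5 = 105
j=5,n=2: c = 105+10 = 115
j=5,n=3: c = 115+15 = 130
j=5,n=4: c = 130+20 = 150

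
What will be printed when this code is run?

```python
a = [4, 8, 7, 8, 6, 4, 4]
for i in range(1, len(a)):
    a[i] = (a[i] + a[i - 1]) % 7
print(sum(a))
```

i=1: a[1] = (8+4)%7 = 5 → [4, 5, 7, 8, 6, 4, 4]
i=2: a[2] = (7+5)%7 = 5 → [4, 5, 5, 8, 6, 4, 4]
i=3: a[3] = (8+5)%7 = 6 → [4, 5, 5, 6, 6, 4, 4]
i=4: a[4] = (6+6)%7 = 5 → [4, 5, 5, 6, 5, 4, 4]
i=5: a[5] = (4+5)%7 = 2 → [4, 5, 5, 6, 5, 2, 4]
i=6: a[6] = (4+2)%7 = 6 → [4, 5, 5, 6, 5, 2, 6]
sum = 33

33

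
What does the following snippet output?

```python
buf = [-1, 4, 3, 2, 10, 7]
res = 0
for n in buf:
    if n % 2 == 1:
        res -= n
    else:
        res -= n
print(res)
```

-25

n=-1: odd, res = 0-(-1) = 1
n=4: not odd, res = 1-4 = -3
n=3: odd, res = (-3)-3 = -6
n=2: not odd, res = (-6)-2 = -8
n=10: not odd, res = (-8)-10 = -18
n=7: odd, res = (-18)-7 = -25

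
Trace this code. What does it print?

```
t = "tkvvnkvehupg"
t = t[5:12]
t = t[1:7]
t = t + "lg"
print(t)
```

slice [5:12] → 'kvehupg'
slice [1:7] → 'vehupg'
+ 'lg' → 'vehupglg'

vehupglg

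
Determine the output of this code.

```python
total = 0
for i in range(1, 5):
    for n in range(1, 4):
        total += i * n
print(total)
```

60

i=1,n=1: total = 0+1 = 1
i=1,n=2: total = 1+2 = 3
i=1,n=3: total = 3+3 = 6
i=2,n=1: total = 6+2 = 8
i=2,n=2: total = 8+4 = 12
i=2,n=3: total = 12+6 = 18
i=3,n=1: total = 18+3 = 21
i=3,n=2: total = 21+6 = 27
i=3,n=3: total = 27+9 = 36
i=4,n=1: total = 36+4 = 40
i=4,n=2: total = 40+8 = 48
i=4,n=3: total = 48+12 = 60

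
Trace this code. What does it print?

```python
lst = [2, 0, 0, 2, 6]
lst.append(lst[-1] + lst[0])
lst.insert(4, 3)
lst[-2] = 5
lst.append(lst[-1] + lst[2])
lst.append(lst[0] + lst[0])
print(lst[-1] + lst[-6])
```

6

append lst[-1]+lst[0] = 6+2 = 8 → [2, 0, 0, 2, 6, 8]
insert 3 at 4 → [2, 0, 0, 2, 3, 6, 8]
lst[-2] = 5 → [2, 0, 0, 2, 3, 5, 8]
append lst[-1]+lst[2] = 8+0 = 8 → [2, 0, 0, 2, 3, 5, 8, 8]
append lst[0]+lst[0] = 2+2 = 4 → [2, 0, 0, 2, 3, 5, 8, 8, 4]
lst[-1]+lst[-6] = 4+2 = 6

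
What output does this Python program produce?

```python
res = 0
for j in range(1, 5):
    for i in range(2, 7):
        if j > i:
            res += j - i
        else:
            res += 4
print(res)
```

j=1,i=2: not 1>2, res = 0+4 = 4
j=1,i=3: not 1>3, res = 4+4 = 8
j=1,i=4: not 1>4, res = 8+4 = 12
j=1,i=5: not 1>5, res = 12+4 = 16
j=1,i=6: not 1>6, res = 16+4 = 20
j=2,i=2: not 2>2, res = 20+4 = 24
j=2,i=3: not 2>3, res = 24+4 = 28
j=2,i=4: not 2>4, res = 28+4 = 32
j=2,i=5: not 2>5, res = 32+4 = 36
j=2,i=6: not 2>6, res = 36+4 = 40
j=3,i=2: 3>2, res = 40+1 = 41
j=3,i=3: not 3>3, res = 41+4 = 45
j=3,i=4: not 3>4, res = 45+4 = 49
j=3,i=5: not 3>5, res = 49+4 = 53
j=3,i=6: not 3>6, res = 53+4 = 57
j=4,i=2: 4>2, res = 57+2 = 59
j=4,i=3: 4>3, res = 59+1 = 60
j=4,i=4: not 4>4, res = 60+4 = 64
j=4,i=5: not 4>5, res = 64+4 = 68
j=4,i=6: not 4>6, res = 68+4 = 72

72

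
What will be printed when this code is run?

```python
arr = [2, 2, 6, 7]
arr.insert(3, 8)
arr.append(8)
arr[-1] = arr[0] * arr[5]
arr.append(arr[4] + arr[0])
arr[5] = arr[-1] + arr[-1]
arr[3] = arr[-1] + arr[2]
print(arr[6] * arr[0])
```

insert 8 at 3 → [2, 2, 6, 8, 7]
append 8 → [2, 2, 6, 8, 7, 8]
arr[-1] = arr[0]*arr[5] = 2*8 = 16 → [2, 2, 6, 8, 7, 16]
append arr[4]+arr[0] = 7+2 = 9 → [2, 2, 6, 8, 7, 16, 9]
arr[5] = arr[-1]+arr[-1] = 9+9 = 18 → [2, 2, 6, 8, 7, 18, 9]
arr[3] = arr[-1]+arr[2] = 9+6 = 15 → [2, 2, 6, 15, 7, 18, 9]
arr[6]*arr[0] = 9*2 = 18

18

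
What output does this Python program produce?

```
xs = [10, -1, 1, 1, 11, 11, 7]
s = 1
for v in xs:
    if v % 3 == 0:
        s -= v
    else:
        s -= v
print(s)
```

-39

v=10: not %3==0, s = 1-10 = -9
v=-1: not %3==0, s = (-9)-(-1) = -8
v=1: not %3==0, s = (-8)-1 = -9
v=1: not %3==0, s = (-9)-1 = -10
v=11: not %3==0, s = (-10)-11 = -21
v=11: not %3==0, s = (-21)-11 = -32
v=7: not %3==0, s = (-32)-7 = -39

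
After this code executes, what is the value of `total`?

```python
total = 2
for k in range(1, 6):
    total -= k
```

k=1: total = 2-1 = 1
k=2: total = 1-2 = -1
k=3: total = (-1)-3 = -4
k=4: total = (-4)-4 = -8
k=5: total = (-8)-5 = -13

-13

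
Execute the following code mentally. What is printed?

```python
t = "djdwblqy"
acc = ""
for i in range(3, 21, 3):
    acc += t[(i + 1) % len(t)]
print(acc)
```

i=3: add t[4]='b' → 'b'
i=6: add t[7]='y' → 'by'
i=9: add t[2]='d' → 'byd'
i=12: add t[5]='l' → 'bydl'
i=15: add t[0]='d' → 'bydld'
i=18: add t[3]='w' → 'bydldw'

bydldw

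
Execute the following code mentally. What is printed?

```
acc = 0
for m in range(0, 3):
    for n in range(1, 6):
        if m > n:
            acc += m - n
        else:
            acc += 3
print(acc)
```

43

m=0,n=1: not 0>1, acc = 0+3 = 3
m=0,n=2: not 0>2, acc = 3+3 = 6
m=0,n=3: not 0>3, acc = 6+3 = 9
m=0,n=4: not 0>4, acc = 9+3 = 12
m=0,n=5: not 0>5, acc = 12+3 = 15
m=1,n=1: not 1>1, acc = 15+3 = 18
m=1,n=2: not 1>2, acc = 18+3 = 21
m=1,n=3: not 1>3, acc = 21+3 = 24
m=1,n=4: not 1>4, acc = 24+3 = 27
m=1,n=5: not 1>5, acc = 27+3 = 30
m=2,n=1: 2>1, acc = 30+1 = 31
m=2,n=2: not 2>2, acc = 31+3 = 34
m=2,n=3: not 2>3, acc = 34+3 = 37
m=2,n=4: not 2>4, acc = 37+3 = 40
m=2,n=5: not 2>5, acc = 40+3 = 43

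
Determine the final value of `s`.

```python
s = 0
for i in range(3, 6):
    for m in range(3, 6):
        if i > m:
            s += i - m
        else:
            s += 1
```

10

i=3,m=3: not 3>3, s = 0+1 = 1
i=3,m=4: not 3>4, s = 1+1 = 2
i=3,m=5: not 3>5, s = 2+1 = 3
i=4,m=3: 4>3, s = 3+1 = 4
i=4,m=4: not 4>4, s = 4+1 = 5
i=4,m=5: not 4>5, s = 5+1 = 6
i=5,m=3: 5>3, s = 6+2 = 8
i=5,m=4: 5>4, s = 8+1 = 9
i=5,m=5: not 5>5, s = 9+1 = 10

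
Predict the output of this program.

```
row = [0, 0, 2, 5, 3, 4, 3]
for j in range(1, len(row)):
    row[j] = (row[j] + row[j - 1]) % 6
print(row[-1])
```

j=1: row[1] = (0+0)%6 = 0 → [0, 0, 2, 5, 3, 4, 3]
j=2: row[2] = (2+0)%6 = 2 → [0, 0, 2, 5, 3, 4, 3]
j=3: row[3] = (5+2)%6 = 1 → [0, 0, 2, 1, 3, 4, 3]
j=4: row[4] = (3+1)%6 = 4 → [0, 0, 2, 1, 4, 4, 3]
j=5: row[5] = (4+4)%6 = 2 → [0, 0, 2, 1, 4, 2, 3]
j=6: row[6] = (3+2)%6 = 5 → [0, 0, 2, 1, 4, 2, 5]

5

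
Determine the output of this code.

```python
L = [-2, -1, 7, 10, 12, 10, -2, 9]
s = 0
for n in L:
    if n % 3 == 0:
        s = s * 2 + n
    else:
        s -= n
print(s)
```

n=-2: not %3==0, s = 0-(-2) = 2
n=-1: not %3==0, s = 2-(-1) = 3
n=7: not %3==0, s = 3-7 = -4
n=10: not %3==0, s = (-4)-10 = -14
n=12: %3==0, s = (-14)*2+12 = -16
n=10: not %3==0, s = (-16)-10 = -26
n=-2: not %3==0, s = (-26)-(-2) = -24
n=9: %3==0, s = (-24)*2+9 = -39

-39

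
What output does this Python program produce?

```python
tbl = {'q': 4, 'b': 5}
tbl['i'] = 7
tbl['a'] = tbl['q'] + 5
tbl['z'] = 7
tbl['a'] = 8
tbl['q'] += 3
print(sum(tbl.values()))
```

34

tbl['i'] = 7 → {'q': 4, 'b': 5, 'i': 7}
tbl['a'] = tbl['q']+5 = 9 → {'q': 4, 'b': 5, 'i': 7, 'a': 9}
tbl['z'] = 7 → {'q': 4, 'b': 5, 'i': 7, 'a': 9, 'z': 7}
tbl['a'] = 8 → {'q': 4, 'b': 5, 'i': 7, 'a': 8, 'z': 7}
tbl['q'] = 4+3 = 7 → {'q': 7, 'b': 5, 'i': 7, 'a': 8, 'z': 7}
sum of values = 34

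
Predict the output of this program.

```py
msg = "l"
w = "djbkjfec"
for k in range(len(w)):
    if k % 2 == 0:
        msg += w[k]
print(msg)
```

k=0: add 'd' → 'ld'
k=1: skip
k=2: add 'b' → 'ldb'
k=3: skip
k=4: add 'j' → 'ldbj'
k=5: skip
k=6: add 'e' → 'ldbje'
k=7: skip

ldbje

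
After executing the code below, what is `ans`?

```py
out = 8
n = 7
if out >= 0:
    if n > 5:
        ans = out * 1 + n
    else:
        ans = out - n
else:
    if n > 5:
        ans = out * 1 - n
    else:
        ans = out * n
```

15

out=8, n=7
out >= 0 is True; n > 5 is True
→ ans = out * 1 + n = 15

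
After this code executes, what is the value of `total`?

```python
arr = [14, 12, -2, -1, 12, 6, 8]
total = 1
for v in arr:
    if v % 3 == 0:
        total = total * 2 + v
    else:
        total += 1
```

v=14: not %3==0, total = 1+1 = 2
v=12: %3==0, total = 2*2+12 = 16
v=-2: not %3==0, total = 16+1 = 17
v=-1: not %3==0, total = 17+1 = 18
v=12: %3==0, total = 18*2+12 = 48
v=6: %3==0, total = 48*2+6 = 102
v=8: not %3==0, total = 102+1 = 103

103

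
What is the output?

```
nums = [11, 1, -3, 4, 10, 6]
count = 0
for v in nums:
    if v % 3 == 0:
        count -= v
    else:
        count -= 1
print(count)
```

v=11: not %3==0, count = 0-1 = -1
v=1: not %3==0, count = (-1)-1 = -2
v=-3: %3==0, count = (-2)-(-3) = 1
v=4: not %3==0, count = 1-1 = 0
v=10: not %3==0, count = 0-1 = -1
v=6: %3==0, count = (-1)-6 = -7

-7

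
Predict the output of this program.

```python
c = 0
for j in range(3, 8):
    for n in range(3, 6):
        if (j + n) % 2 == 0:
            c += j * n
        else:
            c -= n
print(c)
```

132

j=3,n=3: even sum, c = 0+9 = 9
j=3,n=4: odd sum, c = 9-4 = 5
j=3,n=5: even sum, c = 5+15 = 20
j=4,n=3: odd sum, c = 20-3 = 17
j=4,n=4: even sum, c = 17+16 = 33
j=4,n=5: odd sum, c = 33-5 = 28
j=5,n=3: even sum, c = 28+15 = 43
j=5,n=4: odd sum, c = 43-4 = 39
j=5,n=5: even sum, c = 39+25 = 64
j=6,n=3: odd sum, c = 64-3 = 61
j=6,n=4: even sum, c = 61+24 = 85
j=6,n=5: odd sum, c = 85-5 = 80
j=7,n=3: even sum, c = 80+21 = 101
j=7,n=4: odd sum, c = 101-4 = 97
j=7,n=5: even sum, c = 97+35 = 132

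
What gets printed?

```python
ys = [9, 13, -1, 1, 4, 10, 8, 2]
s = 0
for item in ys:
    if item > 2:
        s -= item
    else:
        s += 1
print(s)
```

-41

item=9: >2, s = 0-9 = -9
item=13: >2, s = (-9)-13 = -22
item=-1: not >2, s = (-22)+1 = -21
item=1: not >2, s = (-21)+1 = -20
item=4: >2, s = (-20)-4 = -24
item=10: >2, s = (-24)-10 = -34
item=8: >2, s = (-34)-8 = -42
item=2: not >2, s = (-42)+1 = -41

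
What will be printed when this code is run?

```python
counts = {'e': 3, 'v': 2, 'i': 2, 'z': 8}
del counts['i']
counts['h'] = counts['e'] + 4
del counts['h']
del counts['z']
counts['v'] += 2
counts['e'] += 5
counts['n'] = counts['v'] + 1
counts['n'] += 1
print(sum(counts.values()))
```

18

del 'i' → {'e': 3, 'v': 2, 'z': 8}
counts['h'] = counts['e']+4 = 7 → {'e': 3, 'v': 2, 'z': 8, 'h': 7}
del 'h' → {'e': 3, 'v': 2, 'z': 8}
del 'z' → {'e': 3, 'v': 2}
counts['v'] = 2+2 = 4 → {'e': 3, 'v': 4}
counts['e'] = 3+5 = 8 → {'e': 8, 'v': 4}
counts['n'] = counts['v']+1 = 5 → {'e': 8, 'v': 4, 'n': 5}
counts['n'] = 5+1 = 6 → {'e': 8, 'v': 4, 'n': 6}
sum of values = 18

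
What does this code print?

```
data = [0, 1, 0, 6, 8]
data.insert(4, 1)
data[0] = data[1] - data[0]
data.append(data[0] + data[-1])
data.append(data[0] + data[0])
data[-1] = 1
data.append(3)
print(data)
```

insert 1 at 4 → [0, 1, 0, 6, 1, 8]
data[0] = data[1]-data[0] = 1-0 = 1 → [1, 1, 0, 6, 1, 8]
append data[0]+data[-1] = 1+8 = 9 → [1, 1, 0, 6, 1, 8, 9]
append data[0]+data[0] = 1+1 = 2 → [1, 1, 0, 6, 1, 8, 9, 2]
data[-1] = 1 → [1, 1, 0, 6, 1, 8, 9, 1]
append 3 → [1, 1, 0, 6, 1, 8, 9, 1, 3]

[1, 1, 0, 6, 1, 8, 9, 1, 3]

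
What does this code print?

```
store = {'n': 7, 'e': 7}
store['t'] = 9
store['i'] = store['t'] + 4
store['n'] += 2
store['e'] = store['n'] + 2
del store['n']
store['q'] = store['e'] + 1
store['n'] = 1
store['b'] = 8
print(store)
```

{'e': 11, 't': 9, 'i': 13, 'q': 12, 'n': 1, 'b': 8}

store['t'] = 9 → {'n': 7, 'e': 7, 't': 9}
store['i'] = store['t']+4 = 13 → {'n': 7, 'e': 7, 't': 9, 'i': 13}
store['n'] = 7+2 = 9 → {'n': 9, 'e': 7, 't': 9, 'i': 13}
store['e'] = store['n']+2 = 11 → {'n': 9, 'e': 11, 't': 9, 'i': 13}
del 'n' → {'e': 11, 't': 9, 'i': 13}
store['q'] = store['e']+1 = 12 → {'e': 11, 't': 9, 'i': 13, 'q': 12}
store['n'] = 1 → {'e': 11, 't': 9, 'i': 13, 'q': 12, 'n': 1}
store['b'] = 8 → {'e': 11, 't': 9, 'i': 13, 'q': 12, 'n': 1, 'b': 8}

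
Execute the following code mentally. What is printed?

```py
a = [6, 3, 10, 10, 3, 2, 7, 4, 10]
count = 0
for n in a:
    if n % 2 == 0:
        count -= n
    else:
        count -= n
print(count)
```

n=6: even, count = 0-6 = -6
n=3: not even, count = (-6)-3 = -9
n=10: even, count = (-9)-10 = -19
n=10: even, count = (-19)-10 = -29
n=3: not even, count = (-29)-3 = -32
n=2: even, count = (-32)-2 = -34
n=7: not even, count = (-34)-7 = -41
n=4: even, count = (-41)-4 = -45
n=10: even, count = (-45)-10 = -55

-55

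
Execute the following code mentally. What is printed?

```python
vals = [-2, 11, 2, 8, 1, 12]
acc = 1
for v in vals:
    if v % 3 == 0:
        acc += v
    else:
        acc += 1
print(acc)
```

v=-2: not %3==0, acc = 1+1 = 2
v=11: not %3==0, acc = 2+1 = 3
v=2: not %3==0, acc = 3+1 = 4
v=8: not %3==0, acc = 4+1 = 5
v=1: not %3==0, acc = 5+1 = 6
v=12: %3==0, acc = 6+12 = 18

18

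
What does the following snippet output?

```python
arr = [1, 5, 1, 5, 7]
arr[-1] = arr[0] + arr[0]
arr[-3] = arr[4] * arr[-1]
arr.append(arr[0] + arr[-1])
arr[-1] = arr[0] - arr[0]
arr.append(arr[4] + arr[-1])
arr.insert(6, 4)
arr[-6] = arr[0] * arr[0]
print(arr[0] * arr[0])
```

1

arr[-1] = arr[0]+arr[0] = 1+1 = 2 → [1, 5, 1, 5, 2]
arr[-3] = arr[4]*arr[-1] = 2*2 = 4 → [1, 5, 4, 5, 2]
append arr[0]+arr[-1] = 1+2 = 3 → [1, 5, 4, 5, 2, 3]
arr[-1] = arr[0]-arr[0] = 1-1 = 0 → [1, 5, 4, 5, 2, 0]
append arr[4]+arr[-1] = 2+0 = 2 → [1, 5, 4, 5, 2, 0, 2]
insert 4 at 6 → [1, 5, 4, 5, 2, 0, 4, 2]
arr[-6] = arr[0]*arr[0] = 1*1 = 1 → [1, 5, 1, 5, 2, 0, 4, 2]
arr[0]*arr[0] = 1*1 = 1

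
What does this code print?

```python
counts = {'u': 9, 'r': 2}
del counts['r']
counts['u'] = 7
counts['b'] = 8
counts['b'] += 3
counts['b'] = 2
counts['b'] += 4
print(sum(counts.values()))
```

13

del 'r' → {'u': 9}
counts['u'] = 7 → {'u': 7}
counts['b'] = 8 → {'u': 7, 'b': 8}
counts['b'] = 8+3 = 11 → {'u': 7, 'b': 11}
counts['b'] = 2 → {'u': 7, 'b': 2}
counts['b'] = 2+4 = 6 → {'u': 7, 'b': 6}
sum of values = 13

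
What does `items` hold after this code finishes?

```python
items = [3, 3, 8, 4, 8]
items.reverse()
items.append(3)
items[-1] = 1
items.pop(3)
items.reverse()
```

[1, 3, 8, 4, 8]

reverse → [8, 4, 8, 3, 3]
append 3 → [8, 4, 8, 3, 3, 3]
items[-1] = 1 → [8, 4, 8, 3, 3, 1]
pop(3) removes 3 → [8, 4, 8, 3, 1]
reverse → [1, 3, 8, 4, 8]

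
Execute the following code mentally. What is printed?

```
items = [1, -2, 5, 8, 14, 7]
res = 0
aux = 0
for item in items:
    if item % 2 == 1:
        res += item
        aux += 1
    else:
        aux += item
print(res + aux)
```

item=1: odd, res = 0+1 = 1; aux=1
item=-2: not odd; aux=-1
item=5: odd, res = 1+5 = 6; aux=0
item=8: not odd; aux=8
item=14: not odd; aux=22
item=7: odd, res = 6+7 = 13; aux=23
res+aux = 13+23 = 36

36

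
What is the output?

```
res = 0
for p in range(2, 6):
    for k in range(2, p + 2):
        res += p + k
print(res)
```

102

p=2,k=2: res = 0+4 = 4
p=2,k=3: res = 4+5 = 9
p=3,k=2: res = 9+5 = 14
p=3,k=3: res = 14+6 = 20
p=3,k=4: res = 20+7 = 27
p=4,k=2: res = 27+6 = 33
p=4,k=3: res = 33+7 = 40
p=4,k=4: res = 40+8 = 48
p=4,k=5: res = 48+9 = 57
p=5,k=2: res = 57+7 = 64
p=5,k=3: res = 64+8 = 72
p=5,k=4: res = 72+9 = 81
p=5,k=5: res = 81+10 = 91
p=5,k=6: res = 91+11 = 102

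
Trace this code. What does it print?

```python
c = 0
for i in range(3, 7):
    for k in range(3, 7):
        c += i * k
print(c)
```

i=3,k=3: c = 0+9 = 9
i=3,k=4: c = 9+12 = 21
i=3,k=5: c = 21+15 = 36
i=3,k=6: c = 36+18 = 54
i=4,k=3: c = 54+12 = 66
i=4,k=4: c = 66+16 = 82
i=4,k=5: c = 82+20 = 102
i=4,k=6: c = 102+24 = 126
i=5,k=3: c = 126+15 = 141
i=5,k=4: c = 141+20 = 161
i=5,k=5: c = 161+25 = 186
i=5,k=6: c = 186+30 = 216
i=6,k=3: c = 216+18 = 234
i=6,k=4: c = 234+24 = 258
i=6,k=5: c = 258+30 = 288
i=6,k=6: c = 288+36 = 324

324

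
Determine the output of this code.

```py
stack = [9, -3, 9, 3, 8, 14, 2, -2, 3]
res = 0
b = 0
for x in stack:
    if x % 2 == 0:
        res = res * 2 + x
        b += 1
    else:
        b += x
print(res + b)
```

147

x=9: not even; b=9
x=-3: not even; b=6
x=9: not even; b=15
x=3: not even; b=18
x=8: even, res = 0*2+8 = 8; b=19
x=14: even, res = 8*2+14 = 30; b=20
x=2: even, res = 30*2+2 = 62; b=21
x=-2: even, res = 62*2+(-2) = 122; b=22
x=3: not even; b=25
res+b = 122+25 = 147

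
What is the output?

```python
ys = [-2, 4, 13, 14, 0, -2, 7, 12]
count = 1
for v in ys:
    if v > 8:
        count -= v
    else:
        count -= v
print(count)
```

v=-2: not >8, count = 1-(-2) = 3
v=4: not >8, count = 3-4 = -1
v=13: >8, count = (-1)-13 = -14
v=14: >8, count = (-14)-14 = -28
v=0: not >8, count = (-28)-0 = -28
v=-2: not >8, count = (-28)-(-2) = -26
v=7: not >8, count = (-26)-7 = -33
v=12: >8, count = (-33)-12 = -45

-45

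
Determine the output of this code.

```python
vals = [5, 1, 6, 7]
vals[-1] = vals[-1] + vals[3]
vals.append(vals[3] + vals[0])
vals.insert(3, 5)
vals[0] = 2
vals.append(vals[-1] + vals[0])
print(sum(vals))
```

vals[-1] = vals[-1]+vals[3] = 7+7 = 14 → [5, 1, 6, 14]
append vals[3]+vals[0] = 14+5 = 19 → [5, 1, 6, 14, 19]
insert 5 at 3 → [5, 1, 6, 5, 14, 19]
vals[0] = 2 → [2, 1, 6, 5, 14, 19]
append vals[-1]+vals[0] = 19+2 = 21 → [2, 1, 6, 5, 14, 19, 21]
sum = 68

68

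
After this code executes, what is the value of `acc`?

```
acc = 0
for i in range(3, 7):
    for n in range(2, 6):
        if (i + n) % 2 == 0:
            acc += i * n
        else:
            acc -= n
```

96

i=3,n=2: odd sum, acc = 0-2 = -2
i=3,n=3: even sum, acc = (-2)+9 = 7
i=3,n=4: odd sum, acc = 7-4 = 3
i=3,n=5: even sum, acc = 3+15 = 18
i=4,n=2: even sum, acc = 18+8 = 26
i=4,n=3: odd sum, acc = 26-3 = 23
i=4,n=4: even sum, acc = 23+16 = 39
i=4,n=5: odd sum, acc = 39-5 = 34
i=5,n=2: odd sum, acc = 34-2 = 32
i=5,n=3: even sum, acc = 32+15 = 47
i=5,n=4: odd sum, acc = 47-4 = 43
i=5,n=5: even sum, acc = 43+25 = 68
i=6,n=2: even sum, acc = 68+12 = 80
i=6,n=3: odd sum, acc = 80-3 = 77
i=6,n=4: even sum, acc = 77+24 = 101
i=6,n=5: odd sum, acc = 101-5 = 96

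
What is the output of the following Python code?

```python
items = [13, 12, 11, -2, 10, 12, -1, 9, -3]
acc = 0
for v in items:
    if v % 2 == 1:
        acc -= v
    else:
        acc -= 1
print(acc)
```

-33

v=13: odd, acc = 0-13 = -13
v=12: not odd, acc = (-13)-1 = -14
v=11: odd, acc = (-14)-11 = -25
v=-2: not odd, acc = (-25)-1 = -26
v=10: not odd, acc = (-26)-1 = -27
v=12: not odd, acc = (-27)-1 = -28
v=-1: odd, acc = (-28)-(-1) = -27
v=9: odd, acc = (-27)-9 = -36
v=-3: odd, acc = (-36)-(-3) = -33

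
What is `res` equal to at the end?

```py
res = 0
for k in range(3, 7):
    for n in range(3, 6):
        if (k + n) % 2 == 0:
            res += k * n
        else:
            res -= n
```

80

k=3,n=3: even sum, res = 0+9 = 9
k=3,n=4: odd sum, res = 9-4 = 5
k=3,n=5: even sum, res = 5+15 = 20
k=4,n=3: odd sum, res = 20-3 = 17
k=4,n=4: even sum, res = 17+16 = 33
k=4,n=5: odd sum, res = 33-5 = 28
k=5,n=3: even sum, res = 28+15 = 43
k=5,n=4: odd sum, res = 43-4 = 39
k=5,n=5: even sum, res = 39+25 = 64
k=6,n=3: odd sum, res = 64-3 = 61
k=6,n=4: even sum, res = 61+24 = 85
k=6,n=5: odd sum, res = 85-5 = 80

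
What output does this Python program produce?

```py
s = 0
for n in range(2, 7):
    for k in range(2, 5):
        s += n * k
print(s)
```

n=2,k=2: s = 0+4 = 4
n=2,k=3: s = 4+6 = 10
n=2,k=4: s = 10+8 = 18
n=3,k=2: s = 18+6 = 24
n=3,k=3: s = 24+9 = 33
n=3,k=4: s = 33+12 = 45
n=4,k=2: s = 45+8 = 53
n=4,k=3: s = 53+12 = 65
n=4,k=4: s = 65+16 = 81
n=5,k=2: s = 81+10 = 91
n=5,k=3: s = 91+15 = 106
n=5,k=4: s = 106+20 = 126
n=6,k=2: s = 126+12 = 138
n=6,k=3: s = 138+18 = 156
n=6,k=4: s = 156+24 = 180

180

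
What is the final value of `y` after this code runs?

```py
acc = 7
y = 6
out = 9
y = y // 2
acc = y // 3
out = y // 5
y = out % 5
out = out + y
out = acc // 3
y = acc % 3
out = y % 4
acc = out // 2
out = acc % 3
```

y = 6//2 = 3
acc = 3//3 = 1
out = 3//5 = 0
y = 0%5 = 0
out = 0+0 = 0
out = 1//3 = 0
y = 1%3 = 1
out = 1%4 = 1
acc = 1//2 = 0
out = 0%3 = 0

1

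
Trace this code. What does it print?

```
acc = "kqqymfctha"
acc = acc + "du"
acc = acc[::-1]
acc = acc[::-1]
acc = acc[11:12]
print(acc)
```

u

+ 'du' → 'kqqymfcthadu'
reverse → 'udahtcfmyqqk'
reverse → 'kqqymfcthadu'
slice [11:12] → 'u'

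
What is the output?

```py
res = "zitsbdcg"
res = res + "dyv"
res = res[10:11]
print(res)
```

v

+ 'dyv' → 'zitsbdcgdyv'
slice [10:11] → 'v'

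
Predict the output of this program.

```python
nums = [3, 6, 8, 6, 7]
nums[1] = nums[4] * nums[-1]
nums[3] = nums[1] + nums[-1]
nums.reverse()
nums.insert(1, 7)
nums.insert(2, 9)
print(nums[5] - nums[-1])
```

nums[1] = nums[4]*nums[-1] = 7*7 = 49 → [3, 49, 8, 6, 7]
nums[3] = nums[1]+nums[-1] = 49+7 = 56 → [3, 49, 8, 56, 7]
reverse → [7, 56, 8, 49, 3]
insert 7 at 1 → [7, 7, 56, 8, 49, 3]
insert 9 at 2 → [7, 7, 9, 56, 8, 49, 3]
nums[5]-nums[-1] = 49-3 = 46

46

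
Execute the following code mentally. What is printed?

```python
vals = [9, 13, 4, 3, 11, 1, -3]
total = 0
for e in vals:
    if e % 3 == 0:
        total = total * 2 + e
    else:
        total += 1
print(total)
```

51

e=9: %3==0, total = 0*2+9 = 9
e=13: not %3==0, total = 9+1 = 10
e=4: not %3==0, total = 10+1 = 11
e=3: %3==0, total = 11*2+3 = 25
e=11: not %3==0, total = 25+1 = 26
e=1: not %3==0, total = 26+1 = 27
e=-3: %3==0, total = 27*2+(-3) = 51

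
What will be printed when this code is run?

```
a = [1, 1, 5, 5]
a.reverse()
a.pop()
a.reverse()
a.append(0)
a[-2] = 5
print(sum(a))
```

reverse → [5, 5, 1, 1]
pop() removes 1 → [5, 5, 1]
reverse → [1, 5, 5]
append 0 → [1, 5, 5, 0]
a[-2] = 5 → [1, 5, 5, 0]
sum = 11

11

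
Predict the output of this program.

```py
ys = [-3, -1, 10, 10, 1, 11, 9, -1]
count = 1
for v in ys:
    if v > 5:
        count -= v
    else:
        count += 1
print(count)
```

-35

v=-3: not >5, count = 1+1 = 2
v=-1: not >5, count = 2+1 = 3
v=10: >5, count = 3-10 = -7
v=10: >5, count = (-7)-10 = -17
v=1: not >5, count = (-17)+1 = -16
v=11: >5, count = (-16)-11 = -27
v=9: >5, count = (-27)-9 = -36
v=-1: not >5, count = (-36)+1 = -35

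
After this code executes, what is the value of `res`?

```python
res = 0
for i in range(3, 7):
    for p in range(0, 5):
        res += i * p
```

180

i=3,p=0: res = 0+0 = 0
i=3,p=1: res = 0+3 = 3
i=3,p=2: res = 3+6 = 9
i=3,p=3: res = 9+9 = 18
i=3,p=4: res = 18+12 = 30
i=4,p=0: res = 30+0 = 30
i=4,p=1: res = 30+4 = 34
i=4,p=2: res = 34+8 = 42
i=4,p=3: res = 42+12 = 54
i=4,p=4: res = 54+16 = 70
i=5,p=0: res = 70+0 = 70
i=5,p=1: res = 70+5 = 75
i=5,p=2: res = 75+10 = 85
i=5,p=3: res = 85+15 = 100
i=5,p=4: res = 100+20 = 120
i=6,p=0: res = 120+0 = 120
i=6,p=1: res = 120+6 = 126
i=6,p=2: res = 126+12 = 138
i=6,p=3: res = 138+18 = 156
i=6,p=4: res = 156+24 = 180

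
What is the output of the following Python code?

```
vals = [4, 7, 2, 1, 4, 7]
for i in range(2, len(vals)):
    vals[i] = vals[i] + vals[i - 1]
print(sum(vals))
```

65

i=2: vals[2] = 2+7 = 9 → [4, 7, 9, 1, 4, 7]
i=3: vals[3] = 1+9 = 10 → [4, 7, 9, 10, 4, 7]
i=4: vals[4] = 4+10 = 14 → [4, 7, 9, 10, 14, 7]
i=5: vals[5] = 7+14 = 21 → [4, 7, 9, 10, 14, 21]
sum = 65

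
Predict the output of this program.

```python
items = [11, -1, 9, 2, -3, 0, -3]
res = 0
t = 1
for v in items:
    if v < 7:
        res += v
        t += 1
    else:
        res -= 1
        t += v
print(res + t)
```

19

v=11: not <7, res = 0-1 = -1; t=12
v=-1: <7, res = (-1)+(-1) = -2; t=13
v=9: not <7, res = (-2)-1 = -3; t=22
v=2: <7, res = (-3)+2 = -1; t=23
v=-3: <7, res = (-1)+(-3) = -4; t=24
v=0: <7, res = (-4)+0 = -4; t=25
v=-3: <7, res = (-4)+(-3) = -7; t=26
res+t = (-7)+26 = 19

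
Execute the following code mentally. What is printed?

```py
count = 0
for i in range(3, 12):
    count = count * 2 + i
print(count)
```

i=3: count = 0*2+3 = 3
i=4: count = 3*2+4 = 10
i=5: count = 10*2+5 = 25
i=6: count = 25*2+6 = 56
i=7: count = 56*2+7 = 119
i=8: count = 119*2+8 = 246
i=9: count = 246*2+9 = 501
i=10: count = 501*2+10 = 1012
i=11: count = 1012*2+11 = 2035

2035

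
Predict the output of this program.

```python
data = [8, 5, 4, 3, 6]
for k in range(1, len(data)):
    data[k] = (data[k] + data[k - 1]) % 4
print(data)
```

k=1: data[1] = (5+8)%4 = 1 → [8, 1, 4, 3, 6]
k=2: data[2] = (4+1)%4 = 1 → [8, 1, 1, 3, 6]
k=3: data[3] = (3+1)%4 = 0 → [8, 1, 1, 0, 6]
k=4: data[4] = (6+0)%4 = 2 → [8, 1, 1, 0, 2]

[8, 1, 1, 0, 2]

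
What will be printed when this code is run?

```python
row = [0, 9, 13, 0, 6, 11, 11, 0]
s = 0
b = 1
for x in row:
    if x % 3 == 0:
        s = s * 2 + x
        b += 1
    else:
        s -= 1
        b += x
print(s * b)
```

2952

x=0: %3==0, s = 0*2+0 = 0; b=2
x=9: %3==0, s = 0*2+9 = 9; b=3
x=13: not %3==0, s = 9-1 = 8; b=16
x=0: %3==0, s = 8*2+0 = 16; b=17
x=6: %3==0, s = 16*2+6 = 38; b=18
x=11: not %3==0, s = 38-1 = 37; b=29
x=11: not %3==0, s = 37-1 = 36; b=40
x=0: %3==0, s = 36*2+0 = 72; b=41
s*b = 72*41 = 2952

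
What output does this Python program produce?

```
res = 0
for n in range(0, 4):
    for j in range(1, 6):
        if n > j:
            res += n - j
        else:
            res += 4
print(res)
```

72

n=0,j=1: not 0>1, res = 0+4 = 4
n=0,j=2: not 0>2, res = 4+4 = 8
n=0,j=3: not 0>3, res = 8+4 = 12
n=0,j=4: not 0>4, res = 12+4 = 16
n=0,j=5: not 0>5, res = 16+4 = 20
n=1,j=1: not 1>1, res = 20+4 = 24
n=1,j=2: not 1>2, res = 24+4 = 28
n=1,j=3: not 1>3, res = 28+4 = 32
n=1,j=4: not 1>4, res = 32+4 = 36
n=1,j=5: not 1>5, res = 36+4 = 40
n=2,j=1: 2>1, res = 40+1 = 41
n=2,j=2: not 2>2, res = 41+4 = 45
n=2,j=3: not 2>3, res = 45+4 = 49
n=2,j=4: not 2>4, res = 49+4 = 53
n=2,j=5: not 2>5, res = 53+4 = 57
n=3,j=1: 3>1, res = 57+2 = 59
n=3,j=2: 3>2, res = 59+1 = 60
n=3,j=3: not 3>3, res = 60+4 = 64
n=3,j=4: not 3>4, res = 64+4 = 68
n=3,j=5: not 3>5, res = 68+4 = 72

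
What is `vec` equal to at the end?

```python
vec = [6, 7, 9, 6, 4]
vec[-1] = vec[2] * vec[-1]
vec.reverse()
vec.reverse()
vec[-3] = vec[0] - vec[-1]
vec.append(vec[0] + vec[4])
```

[6, 7, -30, 6, 36, 42]

vec[-1] = vec[2]*vec[-1] = 9*4 = 36 → [6, 7, 9, 6, 36]
reverse → [36, 6, 9, 7, 6]
reverse → [6, 7, 9, 6, 36]
vec[-3] = vec[0]-vec[-1] = 6-36 = -30 → [6, 7, -30, 6, 36]
append vec[0]+vec[4] = 6+36 = 42 → [6, 7, -30, 6, 36, 42]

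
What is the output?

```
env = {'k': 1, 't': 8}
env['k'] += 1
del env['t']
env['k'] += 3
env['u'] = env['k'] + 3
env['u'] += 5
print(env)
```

env['k'] = 1+1 = 2 → {'k': 2, 't': 8}
del 't' → {'k': 2}
env['k'] = 2+3 = 5 → {'k': 5}
env['u'] = env['k']+3 = 8 → {'k': 5, 'u': 8}
env['u'] = 8+5 = 13 → {'k': 5, 'u': 13}

{'k': 5, 'u': 13}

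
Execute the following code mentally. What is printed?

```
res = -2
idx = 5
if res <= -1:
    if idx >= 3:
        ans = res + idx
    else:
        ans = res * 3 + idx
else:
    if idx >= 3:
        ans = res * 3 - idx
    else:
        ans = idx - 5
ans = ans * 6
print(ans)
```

res=-2, idx=5
res <= -1 is True; idx >= 3 is True
→ ans = res + idx = 3
ans = 3*6 = 18

18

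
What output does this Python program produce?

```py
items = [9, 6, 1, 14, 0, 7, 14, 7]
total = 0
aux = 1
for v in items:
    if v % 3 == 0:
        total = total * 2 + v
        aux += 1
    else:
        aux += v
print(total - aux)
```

v=9: %3==0, total = 0*2+9 = 9; aux=2
v=6: %3==0, total = 9*2+6 = 24; aux=3
v=1: not %3==0; aux=4
v=14: not %3==0; aux=18
v=0: %3==0, total = 24*2+0 = 48; aux=19
v=7: not %3==0; aux=26
v=14: not %3==0; aux=40
v=7: not %3==0; aux=47
total-aux = 48-47 = 1

1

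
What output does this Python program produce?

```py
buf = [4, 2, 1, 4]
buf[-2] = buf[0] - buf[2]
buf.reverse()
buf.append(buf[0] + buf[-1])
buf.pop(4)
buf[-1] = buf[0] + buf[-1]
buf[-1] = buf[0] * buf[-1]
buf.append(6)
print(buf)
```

buf[-2] = buf[0]-buf[2] = 4-1 = 3 → [4, 2, 3, 4]
reverse → [4, 3, 2, 4]
append buf[0]+buf[-1] = 4+4 = 8 → [4, 3, 2, 4, 8]
pop(4) removes 8 → [4, 3, 2, 4]
buf[-1] = buf[0]+buf[-1] = 4+4 = 8 → [4, 3, 2, 8]
buf[-1] = buf[0]*buf[-1] = 4*8 = 32 → [4, 3, 2, 32]
append 6 → [4, 3, 2, 32, 6]

[4, 3, 2, 32, 6]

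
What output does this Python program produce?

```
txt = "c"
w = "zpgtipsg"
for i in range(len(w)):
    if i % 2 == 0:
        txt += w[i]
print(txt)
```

czgis

i=0: add 'z' → 'cz'
i=1: skip
i=2: add 'g' → 'czg'
i=3: skip
i=4: add 'i' → 'czgi'
i=5: skip
i=6: add 's' → 'czgis'
i=7: skip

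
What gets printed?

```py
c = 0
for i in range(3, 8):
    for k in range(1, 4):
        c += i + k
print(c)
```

i=3,k=1: c = 0+4 = 4
i=3,k=2: c = 4+5 = 9
i=3,k=3: c = 9+6 = 15
i=4,k=1: c = 15+5 = 20
i=4,k=2: c = 20+6 = 26
i=4,k=3: c = 26+7 = 33
i=5,k=1: c = 33+6 = 39
i=5,k=2: c = 39+7 = 46
i=5,k=3: c = 46+8 = 54
i=6,k=1: c = 54+7 = 61
i=6,k=2: c = 61+8 = 69
i=6,k=3: c = 69+9 = 78
i=7,k=1: c = 78+8 = 86
i=7,k=2: c = 86+9 = 95
i=7,k=3: c = 95+10 = 105

105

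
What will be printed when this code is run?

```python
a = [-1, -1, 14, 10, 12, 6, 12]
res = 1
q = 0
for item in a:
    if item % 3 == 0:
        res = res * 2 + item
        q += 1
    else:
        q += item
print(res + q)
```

item=-1: not %3==0; q=-1
item=-1: not %3==0; q=-2
item=14: not %3==0; q=12
item=10: not %3==0; q=22
item=12: %3==0, res = 1*2+12 = 14; q=23
item=6: %3==0, res = 14*2+6 = 34; q=24
item=12: %3==0, res = 34*2+12 = 80; q=25
res+q = 80+25 = 105

105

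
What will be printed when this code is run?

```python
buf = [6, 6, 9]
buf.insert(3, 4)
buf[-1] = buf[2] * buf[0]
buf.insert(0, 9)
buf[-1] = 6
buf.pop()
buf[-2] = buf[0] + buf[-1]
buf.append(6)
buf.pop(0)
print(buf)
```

[6, 18, 9, 6]

insert 4 at 3 → [6, 6, 9, 4]
buf[-1] = buf[2]*buf[0] = 9*6 = 54 → [6, 6, 9, 54]
insert 9 at 0 → [9, 6, 6, 9, 54]
buf[-1] = 6 → [9, 6, 6, 9, 6]
pop() removes 6 → [9, 6, 6, 9]
buf[-2] = buf[0]+buf[-1] = 9+9 = 18 → [9, 6, 18, 9]
append 6 → [9, 6, 18, 9, 6]
pop(0) removes 9 → [6, 18, 9, 6]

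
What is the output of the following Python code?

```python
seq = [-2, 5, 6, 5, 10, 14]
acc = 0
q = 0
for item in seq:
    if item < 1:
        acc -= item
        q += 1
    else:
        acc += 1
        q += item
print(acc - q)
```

-34

item=-2: <1, acc = 0-(-2) = 2; q=1
item=5: not <1, acc = 2+1 = 3; q=6
item=6: not <1, acc = 3+1 = 4; q=12
item=5: not <1, acc = 4+1 = 5; q=17
item=10: not <1, acc = 5+1 = 6; q=27
item=14: not <1, acc = 6+1 = 7; q=41
acc-q = 7-41 = -34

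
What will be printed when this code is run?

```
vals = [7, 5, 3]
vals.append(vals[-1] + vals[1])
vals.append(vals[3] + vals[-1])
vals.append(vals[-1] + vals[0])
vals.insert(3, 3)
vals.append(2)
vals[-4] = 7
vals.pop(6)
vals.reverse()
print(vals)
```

[2, 16, 7, 3, 3, 5, 7]

append vals[-1]+vals[1] = 3+5 = 8 → [7, 5, 3, 8]
append vals[3]+vals[-1] = 8+8 = 16 → [7, 5, 3, 8, 16]
append vals[-1]+vals[0] = 16+7 = 23 → [7, 5, 3, 8, 16, 23]
insert 3 at 3 → [7, 5, 3, 3, 8, 16, 23]
append 2 → [7, 5, 3, 3, 8, 16, 23, 2]
vals[-4] = 7 → [7, 5, 3, 3, 7, 16, 23, 2]
pop(6) removes 23 → [7, 5, 3, 3, 7, 16, 2]
reverse → [2, 16, 7, 3, 3, 5, 7]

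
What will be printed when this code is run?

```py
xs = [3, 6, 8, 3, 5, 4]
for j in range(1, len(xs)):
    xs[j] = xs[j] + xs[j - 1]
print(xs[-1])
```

j=1: xs[1] = 6+3 = 9 → [3, 9, 8, 3, 5, 4]
j=2: xs[2] = 8+9 = 17 → [3, 9, 17, 3, 5, 4]
j=3: xs[3] = 3+17 = 20 → [3, 9, 17, 20, 5, 4]
j=4: xs[4] = 5+20 = 25 → [3, 9, 17, 20, 25, 4]
j=5: xs[5] = 4+25 = 29 → [3, 9, 17, 20, 25, 29]

29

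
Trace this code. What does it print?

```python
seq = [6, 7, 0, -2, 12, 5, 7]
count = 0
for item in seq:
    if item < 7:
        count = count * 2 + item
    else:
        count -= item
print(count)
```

-38

item=6: <7, count = 0*2+6 = 6
item=7: not <7, count = 6-7 = -1
item=0: <7, count = (-1)*2+0 = -2
item=-2: <7, count = (-2)*2+(-2) = -6
item=12: not <7, count = (-6)-12 = -18
item=5: <7, count = (-18)*2+5 = -31
item=7: not <7, count = (-31)-7 = -38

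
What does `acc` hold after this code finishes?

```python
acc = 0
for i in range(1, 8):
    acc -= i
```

i=1: acc = 0-1 = -1
i=2: acc = (-1)-2 = -3
i=3: acc = (-3)-3 = -6
i=4: acc = (-6)-4 = -10
i=5: acc = (-10)-5 = -15
i=6: acc = (-15)-6 = -21
i=7: acc = (-21)-7 = -28

-28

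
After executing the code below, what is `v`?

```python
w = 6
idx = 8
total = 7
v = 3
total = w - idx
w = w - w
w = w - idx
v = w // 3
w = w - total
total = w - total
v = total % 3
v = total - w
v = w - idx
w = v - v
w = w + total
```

-14

total = 6-8 = -2
w = 6-6 = 0
w = 0-8 = -8
v = (-8)//3 = -3
w = (-8)-(-2) = -6
total = (-6)-(-2) = -4
v = (-4)%3 = 2
v = (-4)-(-6) = 2
v = (-6)-8 = -14
w = (-14)-(-14) = 0
w = 0+(-4) = -4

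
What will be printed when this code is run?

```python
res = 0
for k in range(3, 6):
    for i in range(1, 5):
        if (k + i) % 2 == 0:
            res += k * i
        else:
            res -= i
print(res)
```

k=3,i=1: even sum, res = 0+3 = 3
k=3,i=2: odd sum, res = 3-2 = 1
k=3,i=3: even sum, res = 1+9 = 10
k=3,i=4: odd sum, res = 10-4 = 6
k=4,i=1: odd sum, res = 6-1 = 5
k=4,i=2: even sum, res = 5+8 = 13
k=4,i=3: odd sum, res = 13-3 = 10
k=4,i=4: even sum, res = 10+16 = 26
k=5,i=1: even sum, res = 26+5 = 31
k=5,i=2: odd sum, res = 31-2 = 29
k=5,i=3: even sum, res = 29+15 = 44
k=5,i=4: odd sum, res = 44-4 = 40

40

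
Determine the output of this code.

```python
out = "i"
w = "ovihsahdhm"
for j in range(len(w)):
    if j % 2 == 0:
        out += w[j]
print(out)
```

j=0: add 'o' → 'io'
j=1: skip
j=2: add 'i' → 'ioi'
j=3: skip
j=4: add 's' → 'iois'
j=5: skip
j=6: add 'h' → 'ioish'
j=7: skip
j=8: add 'h' → 'ioishh'
j=9: skip

ioishh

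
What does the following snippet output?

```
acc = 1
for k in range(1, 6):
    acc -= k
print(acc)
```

-14

k=1: acc = 1-1 = 0
k=2: acc = 0-2 = -2
k=3: acc = (-2)-3 = -5
k=4: acc = (-5)-4 = -9
k=5: acc = (-9)-5 = -14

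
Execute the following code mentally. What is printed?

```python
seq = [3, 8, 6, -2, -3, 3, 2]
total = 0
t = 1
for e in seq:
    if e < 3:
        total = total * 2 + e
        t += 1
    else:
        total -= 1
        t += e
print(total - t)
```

-62

e=3: not <3, total = 0-1 = -1; t=4
e=8: not <3, total = (-1)-1 = -2; t=12
e=6: not <3, total = (-2)-1 = -3; t=18
e=-2: <3, total = (-3)*2+(-2) = -8; t=19
e=-3: <3, total = (-8)*2+(-3) = -19; t=20
e=3: not <3, total = (-19)-1 = -20; t=23
e=2: <3, total = (-20)*2+2 = -38; t=24
total-t = (-38)-24 = -62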